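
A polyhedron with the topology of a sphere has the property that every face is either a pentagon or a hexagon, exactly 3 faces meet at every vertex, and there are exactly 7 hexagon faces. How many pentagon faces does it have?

12

Let x be the number of pentagons; then F = 7 + x.
Edge–face incidences: 2E = 6·7 + 5·x = 42 + 5x.
Every vertex has degree 3, so 3V = 2E.
Euler: V − E + F = 2 ⇒ (2E)/3 − E + (7 + x) = 2.
Multiply by 6: 2·(2E) − 3·(2E) + 6·(7 + x) = 12, i.e. 42 + 6x − (42 + 5x) = 12.
Collecting terms: x = 12.
Then 2E = 42 + 5·12 = 102, so E = 51, V = 2E/3 = 34, F = 7 + 12 = 19.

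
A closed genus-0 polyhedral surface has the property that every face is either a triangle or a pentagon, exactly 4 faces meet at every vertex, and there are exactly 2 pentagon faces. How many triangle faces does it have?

10

Let x be the number of triangles; then F = 2 + x.
Edge–face incidences: 2E = 5·2 + 3·x = 10 + 3x.
Every vertex has degree 4, so 4V = 2E.
Euler: V − E + F = 2 ⇒ (2E)/4 − E + (2 + x) = 2.
Multiply by 8: 2·(2E) − 4·(2E) + 8·(2 + x) = 16, i.e. 16 + 8x − 2·(10 + 3x) = 16.
Collecting terms: 2x − 4 = 16, so 2x = 20, so x = 10.
Then 2E = 10 + 3·10 = 40, so E = 20, V = 2E/4 = 10, F = 2 + 10 = 12.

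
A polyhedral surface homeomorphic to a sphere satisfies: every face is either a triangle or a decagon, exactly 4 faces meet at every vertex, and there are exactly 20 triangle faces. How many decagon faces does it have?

2

Let x be the number of decagons; then F = 20 + x.
Edge–face incidences: 2E = 3·20 + 10·x = 60 + 10x.
Every vertex has degree 4, so 4V = 2E.
Euler: V − E + F = 2 ⇒ (2E)/4 − E + (20 + x) = 2.
Multiply by 8: 2·(2E) − 4·(2E) + 8·(20 + x) = 16, i.e. 160 + 8x − 2·(60 + 10x) = 16.
Collecting terms: −12x + 40 = 16, so −12x = −24, so x = 2.
Then 2E = 60 + 10·2 = 80, so E = 40, V = 2E/4 = 20, F = 20 + 2 = 22.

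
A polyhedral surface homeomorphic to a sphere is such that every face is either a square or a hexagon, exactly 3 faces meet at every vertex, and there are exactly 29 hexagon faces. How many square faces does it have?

Let x be the number of squares; then F = 29 + x.
Edge–face incidences: 2E = 6·29 + 4·x = 174 + 4x.
Every vertex has degree 3, so 3V = 2E.
Euler: V − E + F = 2 ⇒ (2E)/3 − E + (29 + x) = 2.
Multiply by 6: 2·(2E) − 3·(2E) + 6·(29 + x) = 12, i.e. 174 + 6x − (174 + 4x) = 12.
Collecting terms: 2x = 12, so x = 6.
Then 2E = 174 + 4·6 = 198, so E = 99, V = 2E/3 = 66, F = 29 + 6 = 35.

6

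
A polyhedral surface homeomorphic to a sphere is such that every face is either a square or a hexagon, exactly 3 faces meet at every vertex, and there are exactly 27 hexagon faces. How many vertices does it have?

62

Let x be the number of squares; then F = 27 + x.
Edge–face incidences: 2E = 6·27 + 4·x = 162 + 4x.
Every vertex has degree 3, so 3V = 2E.
Euler: V − E + F = 2 ⇒ (2E)/3 − E + (27 + x) = 2.
Multiply by 6: 2·(2E) − 3·(2E) + 6·(27 + x) = 12, i.e. 162 + 6x − (162 + 4x) = 12.
Collecting terms: 2x = 12, so x = 6.
Then 2E = 162 + 4·6 = 186, so E = 93, V = 2E/3 = 62, F = 27 + 6 = 33.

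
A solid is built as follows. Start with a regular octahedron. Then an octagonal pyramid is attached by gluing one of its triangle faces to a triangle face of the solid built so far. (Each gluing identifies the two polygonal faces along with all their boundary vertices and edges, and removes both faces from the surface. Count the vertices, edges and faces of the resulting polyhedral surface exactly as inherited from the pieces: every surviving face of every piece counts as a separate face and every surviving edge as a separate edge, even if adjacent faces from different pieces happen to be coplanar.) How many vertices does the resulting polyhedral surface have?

12

A regular octahedron: V=6, E=12, F=8.
Attach an octagonal pyramid (V=9, E=16, F=9) along a 3-gon: merge 3 vertices and 3 edges, delete both glued faces → V=12, E=25, F=15.
Check: V − E + F = 12 − 25 + 15 = 2.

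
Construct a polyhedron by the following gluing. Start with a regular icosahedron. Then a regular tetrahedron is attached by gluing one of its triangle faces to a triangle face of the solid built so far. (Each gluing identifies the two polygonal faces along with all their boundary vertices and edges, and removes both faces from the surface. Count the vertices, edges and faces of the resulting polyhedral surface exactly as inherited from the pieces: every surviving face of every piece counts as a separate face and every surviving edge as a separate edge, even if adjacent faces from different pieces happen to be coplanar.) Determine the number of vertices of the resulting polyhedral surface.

13

A regular icosahedron: V=12, E=30, F=20.
Attach a regular tetrahedron (V=4, E=6, F=4) along a 3-gon: merge 3 vertices and 3 edges, delete both glued faces → V=13, E=33, F=22.
Check: V − E + F = 13 − 33 + 22 = 2.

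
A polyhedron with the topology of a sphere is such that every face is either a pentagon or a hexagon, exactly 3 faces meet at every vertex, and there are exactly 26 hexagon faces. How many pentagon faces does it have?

Let x be the number of pentagons; then F = 26 + x.
Edge–face incidences: 2E = 6·26 + 5·x = 156 + 5x.
Every vertex has degree 3, so 3V = 2E.
Euler: V − E + F = 2 ⇒ (2E)/3 − E + (26 + x) = 2.
Multiply by 6: 2·(2E) − 3·(2E) + 6·(26 + x) = 12, i.e. 156 + 6x − (156 + 5x) = 12.
Collecting terms: x = 12.
Then 2E = 156 + 5·12 = 216, so E = 108, V = 2E/3 = 72, F = 26 + 12 = 38.

12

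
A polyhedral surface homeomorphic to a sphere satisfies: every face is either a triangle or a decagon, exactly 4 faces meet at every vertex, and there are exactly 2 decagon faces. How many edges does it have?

40

Let x be the number of triangles; then F = 2 + x.
Edge–face incidences: 2E = 10·2 + 3·x = 20 + 3x.
Every vertex has degree 4, so 4V = 2E.
Euler: V − E + F = 2 ⇒ (2E)/4 − E + (2 + x) = 2.
Multiply by 8: 2·(2E) − 4·(2E) + 8·(2 + x) = 16, i.e. 16 + 8x − 2·(20 + 3x) = 16.
Collecting terms: 2x − 24 = 16, so 2x = 40, so x = 20.
Then 2E = 20 + 3·20 = 80, so E = 40, V = 2E/4 = 20, F = 2 + 20 = 22.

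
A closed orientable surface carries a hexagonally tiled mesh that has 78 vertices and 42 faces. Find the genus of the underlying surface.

4

Every face is a hexagon, so 2E = 6·42 = 252, giving E = 126.
χ = V − E + F = 78 − 126 + 42 = -6.
For a closed orientable surface χ = 2 − 2g, so g = (2 − (-6))/2 = 4.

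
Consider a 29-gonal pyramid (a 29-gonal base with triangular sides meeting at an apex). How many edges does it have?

58

A pyramid on an n-gon base has one n-gon and n triangles: V = 29 + 1 = 30, E = 2·29 = 58, F = 29 + 1 = 30.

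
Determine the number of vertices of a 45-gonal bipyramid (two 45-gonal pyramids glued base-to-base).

A bipyramid over an n-gon has 2n triangular faces and n + 2 vertices: V = 45 + 2 = 47, E = 3·45 = 135, F = 2·45 = 90.

47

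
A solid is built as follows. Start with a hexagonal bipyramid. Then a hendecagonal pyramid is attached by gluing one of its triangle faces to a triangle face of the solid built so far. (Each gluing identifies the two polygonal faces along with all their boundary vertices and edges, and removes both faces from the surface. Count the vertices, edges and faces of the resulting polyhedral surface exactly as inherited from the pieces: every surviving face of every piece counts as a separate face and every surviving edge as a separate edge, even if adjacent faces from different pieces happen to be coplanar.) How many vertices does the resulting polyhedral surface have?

A hexagonal bipyramid: V=8, E=18, F=12.
Attach a hendecagonal pyramid (V=12, E=22, F=12) along a 3-gon: merge 3 vertices and 3 edges, delete both glued faces → V=17, E=37, F=22.
Check: V − E + F = 17 − 37 + 22 = 2.

17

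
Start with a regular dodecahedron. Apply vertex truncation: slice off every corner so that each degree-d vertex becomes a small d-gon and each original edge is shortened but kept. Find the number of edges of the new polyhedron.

90

The base solid has V = 20, E = 30, F = 12.
Truncation replaces each original edge-end by a new vertex, so V′ = 2E = 60.
Each original edge survives, and each old vertex of degree d contributes d new edges; summing degrees gives Σd = 2E, so E′ = E + 2E = 3E = 90.
Each original face survives and each original vertex becomes one new face: F′ = F + V = 32.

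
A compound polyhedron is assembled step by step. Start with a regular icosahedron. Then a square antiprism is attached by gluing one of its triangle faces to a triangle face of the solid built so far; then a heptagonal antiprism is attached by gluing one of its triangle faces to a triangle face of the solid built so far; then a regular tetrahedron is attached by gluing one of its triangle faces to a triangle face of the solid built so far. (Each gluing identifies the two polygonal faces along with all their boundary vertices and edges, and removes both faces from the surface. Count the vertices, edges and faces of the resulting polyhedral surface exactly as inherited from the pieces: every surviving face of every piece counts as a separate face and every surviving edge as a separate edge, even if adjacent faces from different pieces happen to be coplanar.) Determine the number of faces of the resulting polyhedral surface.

A regular icosahedron: V=12, E=30, F=20.
Attach a square antiprism (V=8, E=16, F=10) along a 3-gon: merge 3 vertices and 3 edges, delete both glued faces → V=17, E=43, F=28.
Attach a heptagonal antiprism (V=14, E=28, F=16) along a 3-gon: merge 3 vertices and 3 edges, delete both glued faces → V=28, E=68, F=42.
Attach a regular tetrahedron (V=4, E=6, F=4) along a 3-gon: merge 3 vertices and 3 edges, delete both glued faces → V=29, E=71, F=44.
Check: V − E + F = 29 − 71 + 44 = 2.

44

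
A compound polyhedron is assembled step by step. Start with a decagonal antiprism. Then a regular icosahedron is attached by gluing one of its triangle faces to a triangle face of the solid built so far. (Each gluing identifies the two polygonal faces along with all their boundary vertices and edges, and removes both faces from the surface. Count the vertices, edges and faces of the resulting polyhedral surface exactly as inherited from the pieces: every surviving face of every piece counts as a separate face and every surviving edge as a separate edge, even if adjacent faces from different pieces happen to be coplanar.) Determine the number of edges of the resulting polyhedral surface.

A decagonal antiprism: V=20, E=40, F=22.
Attach a regular icosahedron (V=12, E=30, F=20) along a 3-gon: merge 3 vertices and 3 edges, delete both glued faces → V=29, E=67, F=40.
Check: V − E + F = 29 − 67 + 40 = 2.

67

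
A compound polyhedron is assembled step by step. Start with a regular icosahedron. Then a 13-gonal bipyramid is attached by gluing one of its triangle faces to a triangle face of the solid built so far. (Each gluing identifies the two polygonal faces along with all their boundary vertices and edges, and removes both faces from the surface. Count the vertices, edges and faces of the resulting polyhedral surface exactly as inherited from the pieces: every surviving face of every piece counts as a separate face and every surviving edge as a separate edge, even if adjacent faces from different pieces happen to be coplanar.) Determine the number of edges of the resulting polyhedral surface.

66

A regular icosahedron: V=12, E=30, F=20.
Attach a 13-gonal bipyramid (V=15, E=39, F=26) along a 3-gon: merge 3 vertices and 3 edges, delete both glued faces → V=24, E=66, F=44.
Check: V − E + F = 24 − 66 + 44 = 2.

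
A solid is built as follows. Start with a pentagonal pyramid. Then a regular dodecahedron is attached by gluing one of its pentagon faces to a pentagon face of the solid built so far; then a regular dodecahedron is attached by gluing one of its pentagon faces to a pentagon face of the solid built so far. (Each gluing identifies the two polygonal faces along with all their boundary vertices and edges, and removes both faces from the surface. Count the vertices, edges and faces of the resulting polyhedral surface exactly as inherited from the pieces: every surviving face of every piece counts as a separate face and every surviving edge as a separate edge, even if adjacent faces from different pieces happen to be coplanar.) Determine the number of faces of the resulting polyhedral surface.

26

A pentagonal pyramid: V=6, E=10, F=6.
Attach a regular dodecahedron (V=20, E=30, F=12) along a 5-gon: merge 5 vertices and 5 edges, delete both glued faces → V=21, E=35, F=16.
Attach a regular dodecahedron (V=20, E=30, F=12) along a 5-gon: merge 5 vertices and 5 edges, delete both glued faces → V=36, E=60, F=26.
Check: V − E + F = 36 − 60 + 26 = 2.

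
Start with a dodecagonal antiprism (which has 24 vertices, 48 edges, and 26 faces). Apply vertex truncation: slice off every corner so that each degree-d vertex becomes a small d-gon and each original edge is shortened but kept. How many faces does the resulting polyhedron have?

50

Truncation replaces each original edge-end by a new vertex, so V′ = 2E = 96.
Each original edge survives, and each old vertex of degree d contributes d new edges; summing degrees gives Σd = 2E, so E′ = E + 2E = 3E = 144.
Each original face survives and each original vertex becomes one new face: F′ = F + V = 50.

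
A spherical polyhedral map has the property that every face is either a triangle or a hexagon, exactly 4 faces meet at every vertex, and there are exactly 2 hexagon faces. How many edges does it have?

Let x be the number of triangles; then F = 2 + x.
Edge–face incidences: 2E = 6·2 + 3·x = 12 + 3x.
Every vertex has degree 4, so 4V = 2E.
Euler: V − E + F = 2 ⇒ (2E)/4 − E + (2 + x) = 2.
Multiply by 8: 2·(2E) − 4·(2E) + 8·(2 + x) = 16, i.e. 16 + 8x − 2·(12 + 3x) = 16.
Collecting terms: 2x − 8 = 16, so 2x = 24, so x = 12.
Then 2E = 12 + 3·12 = 48, so E = 24, V = 2E/4 = 12, F = 2 + 12 = 14.

24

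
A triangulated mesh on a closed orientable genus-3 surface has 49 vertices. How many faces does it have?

106

χ = 2 − 2·3 = -4, and every face is a triangle so 3F = 2E.
V − E + F = -4 with E = 3F/2 gives 49 − (3/2 − 1)·F = -4, so F = 106 and E = 159.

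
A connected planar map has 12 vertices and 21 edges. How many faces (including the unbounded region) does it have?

11

Euler's formula for a connected plane graph: V − E + F = 2, so F = 2 − 12 + 21 = 11.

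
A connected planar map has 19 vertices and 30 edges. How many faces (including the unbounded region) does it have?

13

Euler's formula for a connected plane graph: V − E + F = 2, so F = 2 − 19 + 30 = 13.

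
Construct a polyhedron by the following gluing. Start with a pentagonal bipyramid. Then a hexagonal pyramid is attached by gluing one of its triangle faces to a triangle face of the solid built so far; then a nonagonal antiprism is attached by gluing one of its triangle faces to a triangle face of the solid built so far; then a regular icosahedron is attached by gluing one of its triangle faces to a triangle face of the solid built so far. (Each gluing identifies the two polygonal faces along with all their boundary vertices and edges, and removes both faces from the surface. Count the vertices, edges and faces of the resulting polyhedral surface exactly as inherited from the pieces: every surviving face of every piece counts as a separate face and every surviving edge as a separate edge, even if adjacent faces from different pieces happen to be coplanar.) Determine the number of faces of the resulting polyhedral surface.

A pentagonal bipyramid: V=7, E=15, F=10.
Attach a hexagonal pyramid (V=7, E=12, F=7) along a 3-gon: merge 3 vertices and 3 edges, delete both glued faces → V=11, E=24, F=15.
Attach a nonagonal antiprism (V=18, E=36, F=20) along a 3-gon: merge 3 vertices and 3 edges, delete both glued faces → V=26, E=57, F=33.
Attach a regular icosahedron (V=12, E=30, F=20) along a 3-gon: merge 3 vertices and 3 edges, delete both glued faces → V=35, E=84, F=51.
Check: V − E + F = 35 − 84 + 51 = 2.

51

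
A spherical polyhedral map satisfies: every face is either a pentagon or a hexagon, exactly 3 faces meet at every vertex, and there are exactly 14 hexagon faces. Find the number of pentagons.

Let x be the number of pentagons; then F = 14 + x.
Edge–face incidences: 2E = 6·14 + 5·x = 84 + 5x.
Every vertex has degree 3, so 3V = 2E.
Euler: V − E + F = 2 ⇒ (2E)/3 − E + (14 + x) = 2.
Multiply by 6: 2·(2E) − 3·(2E) + 6·(14 + x) = 12, i.e. 84 + 6x − (84 + 5x) = 12.
Collecting terms: x = 12.
Then 2E = 84 + 5·12 = 144, so E = 72, V = 2E/3 = 48, F = 14 + 12 = 26.

12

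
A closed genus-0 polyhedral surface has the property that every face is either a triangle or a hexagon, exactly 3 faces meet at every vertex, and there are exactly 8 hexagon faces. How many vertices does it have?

Let x be the number of triangles; then F = 8 + x.
Edge–face incidences: 2E = 6·8 + 3·x = 48 + 3x.
Every vertex has degree 3, so 3V = 2E.
Euler: V − E + F = 2 ⇒ (2E)/3 − E + (8 + x) = 2.
Multiply by 6: 2·(2E) − 3·(2E) + 6·(8 + x) = 12, i.e. 48 + 6x − (48 + 3x) = 12.
Collecting terms: 3x = 12, so x = 4.
Then 2E = 48 + 3·4 = 60, so E = 30, V = 2E/3 = 20, F = 8 + 4 = 12.

20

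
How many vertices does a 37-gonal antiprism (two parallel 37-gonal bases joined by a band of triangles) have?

An antiprism on an n-gon has two n-gon caps and 2n triangles: V = 2·37 = 74, E = 4·37 = 148, F = 2·37 + 2 = 76.

74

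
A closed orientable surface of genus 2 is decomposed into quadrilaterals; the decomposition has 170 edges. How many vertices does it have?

83

χ = 2 − 2·2 = -2, and every face is a square so 4F = 2E.
F = 2E/4 = 85. Then V = -2 + E − F = -2 + 170 − 85 = 83.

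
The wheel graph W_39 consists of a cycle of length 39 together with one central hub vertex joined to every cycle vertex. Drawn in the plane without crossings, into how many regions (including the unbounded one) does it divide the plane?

40

W_39 has V = 39 + 1 = 40 vertices and E = 2·39 = 78 edges.
By Euler's formula F = 2 − V + E = 2 − 40 + 78 = 40.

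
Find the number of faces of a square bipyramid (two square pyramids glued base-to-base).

A bipyramid over an n-gon has 2n triangular faces and n + 2 vertices: V = 4 + 2 = 6, E = 3·4 = 12, F = 2·4 = 8.

8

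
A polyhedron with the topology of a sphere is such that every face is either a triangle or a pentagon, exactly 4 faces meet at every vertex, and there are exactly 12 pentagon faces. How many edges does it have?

Let x be the number of triangles; then F = 12 + x.
Edge–face incidences: 2E = 5·12 + 3·x = 60 + 3x.
Every vertex has degree 4, so 4V = 2E.
Euler: V − E + F = 2 ⇒ (2E)/4 − E + (12 + x) = 2.
Multiply by 8: 2·(2E) − 4·(2E) + 8·(12 + x) = 16, i.e. 96 + 8x − 2·(60 + 3x) = 16.
Collecting terms: 2x − 24 = 16, so 2x = 40, so x = 20.
Then 2E = 60 + 3·20 = 120, so E = 60, V = 2E/4 = 30, F = 12 + 20 = 32.

60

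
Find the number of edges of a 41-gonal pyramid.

82

A pyramid on an n-gon base has one n-gon and n triangles: V = 41 + 1 = 42, E = 2·41 = 82, F = 41 + 1 = 42.
Check: V − E + F = 42 − 82 + 42 = 2.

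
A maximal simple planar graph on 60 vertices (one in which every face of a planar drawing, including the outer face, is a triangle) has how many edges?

In a plane triangulation 3F = 2E and V − E + F = 2, so E = 3V − 6 = 3·60 − 6 = 174.

174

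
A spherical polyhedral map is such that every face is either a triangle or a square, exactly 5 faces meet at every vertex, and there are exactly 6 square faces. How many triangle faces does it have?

32

Let x be the number of triangles; then F = 6 + x.
Edge–face incidences: 2E = 4·6 + 3·x = 24 + 3x.
Every vertex has degree 5, so 5V = 2E.
Euler: V − E + F = 2 ⇒ (2E)/5 − E + (6 + x) = 2.
Multiply by 10: 2·(2E) − 5·(2E) + 10·(6 + x) = 20, i.e. 60 + 10x − 3·(24 + 3x) = 20.
Collecting terms: x − 12 = 20, so x = 32.
Then 2E = 24 + 3·32 = 120, so E = 60, V = 2E/5 = 24, F = 6 + 32 = 38.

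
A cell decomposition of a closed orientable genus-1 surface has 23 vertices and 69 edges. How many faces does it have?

46

For a closed orientable surface of genus 1, χ = 2 − 2·1 = 0.
F = 0 − V + E = 0 − 23 + 69 = 46.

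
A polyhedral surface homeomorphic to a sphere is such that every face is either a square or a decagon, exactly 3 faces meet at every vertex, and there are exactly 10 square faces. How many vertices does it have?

Let x be the number of decagons; then F = 10 + x.
Edge–face incidences: 2E = 4·10 + 10·x = 40 + 10x.
Every vertex has degree 3, so 3V = 2E.
Euler: V − E + F = 2 ⇒ (2E)/3 − E + (10 + x) = 2.
Multiply by 6: 2·(2E) − 3·(2E) + 6·(10 + x) = 12, i.e. 60 + 6x − (40 + 10x) = 12.
Collecting terms: −4x + 20 = 12, so −4x = −8, so x = 2.
Then 2E = 40 + 10·2 = 60, so E = 30, V = 2E/3 = 20, F = 10 + 2 = 12.

20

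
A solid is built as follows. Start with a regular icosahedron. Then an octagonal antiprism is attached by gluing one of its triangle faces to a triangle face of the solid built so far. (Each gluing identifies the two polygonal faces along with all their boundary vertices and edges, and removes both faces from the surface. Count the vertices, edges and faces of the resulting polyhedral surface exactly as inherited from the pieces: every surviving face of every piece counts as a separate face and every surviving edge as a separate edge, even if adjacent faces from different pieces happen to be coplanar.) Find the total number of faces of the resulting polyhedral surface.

A regular icosahedron: V=12, E=30, F=20.
Attach an octagonal antiprism (V=16, E=32, F=18) along a 3-gon: merge 3 vertices and 3 edges, delete both glued faces → V=25, E=59, F=36.
Check: V − E + F = 25 − 59 + 36 = 2.

36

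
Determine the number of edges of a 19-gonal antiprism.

An antiprism on an n-gon has two n-gon caps and 2n triangles: V = 2·19 = 38, E = 4·19 = 76, F = 2·19 + 2 = 40.
Check: V − E + F = 38 − 76 + 40 = 2.

76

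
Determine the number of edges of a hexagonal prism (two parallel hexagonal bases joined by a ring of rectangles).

A prism on an n-gon has two n-gon bases and n rectangular sides: V = 2·6 = 12, E = 3·6 = 18, F = 6 + 2 = 8.

18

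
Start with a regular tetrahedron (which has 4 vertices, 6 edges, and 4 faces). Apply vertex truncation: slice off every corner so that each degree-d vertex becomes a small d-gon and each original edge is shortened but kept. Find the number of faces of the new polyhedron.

Truncation replaces each original edge-end by a new vertex, so V′ = 2E = 12.
Each original edge survives, and each old vertex of degree d contributes d new edges; summing degrees gives Σd = 2E, so E′ = E + 2E = 3E = 18.
Each original face survives and each original vertex becomes one new face: F′ = F + V = 8.

8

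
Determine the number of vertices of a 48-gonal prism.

A prism on an n-gon has two n-gon bases and n rectangular sides: V = 2·48 = 96, E = 3·48 = 144, F = 48 + 2 = 50.

96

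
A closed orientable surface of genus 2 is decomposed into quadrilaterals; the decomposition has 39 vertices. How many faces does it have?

χ = 2 − 2·2 = -2, and every face is a square so 4F = 2E.
V − E + F = -2 with E = 4F/2 gives 39 − (4/2 − 1)·F = -2, so F = 41 and E = 82.

41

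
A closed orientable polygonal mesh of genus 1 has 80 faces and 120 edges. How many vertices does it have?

For a closed orientable surface of genus 1, χ = 2 − 2·1 = 0.
V = 0 + E − F = 0 + 120 − 80 = 40.

40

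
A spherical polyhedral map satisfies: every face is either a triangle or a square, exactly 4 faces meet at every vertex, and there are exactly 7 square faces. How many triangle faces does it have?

Let x be the number of triangles; then F = 7 + x.
Edge–face incidences: 2E = 4·7 + 3·x = 28 + 3x.
Every vertex has degree 4, so 4V = 2E.
Euler: V − E + F = 2 ⇒ (2E)/4 − E + (7 + x) = 2.
Multiply by 8: 2·(2E) − 4·(2E) + 8·(7 + x) = 16, i.e. 56 + 8x − 2·(28 + 3x) = 16.
Collecting terms: 2x = 16, so x = 8.
Then 2E = 28 + 3·8 = 52, so E = 26, V = 2E/4 = 13, F = 7 + 8 = 15.

8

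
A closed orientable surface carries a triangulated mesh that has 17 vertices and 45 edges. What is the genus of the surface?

0

Every face is a triangle and each edge borders two faces, so 3F = 2·45, giving F = 30.
χ = V − E + F = 17 − 45 + 30 = 2.
For a closed orientable surface χ = 2 − 2g, so g = (2 − (2))/2 = 0.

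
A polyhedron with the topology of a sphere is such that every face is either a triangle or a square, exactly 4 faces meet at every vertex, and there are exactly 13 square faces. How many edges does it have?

Let x be the number of triangles; then F = 13 + x.
Edge–face incidences: 2E = 4·13 + 3·x = 52 + 3x.
Every vertex has degree 4, so 4V = 2E.
Euler: V − E + F = 2 ⇒ (2E)/4 − E + (13 + x) = 2.
Multiply by 8: 2·(2E) − 4·(2E) + 8·(13 + x) = 16, i.e. 104 + 8x − 2·(52 + 3x) = 16.
Collecting terms: 2x = 16, so x = 8.
Then 2E = 52 + 3·8 = 76, so E = 38, V = 2E/4 = 19, F = 13 + 8 = 21.

38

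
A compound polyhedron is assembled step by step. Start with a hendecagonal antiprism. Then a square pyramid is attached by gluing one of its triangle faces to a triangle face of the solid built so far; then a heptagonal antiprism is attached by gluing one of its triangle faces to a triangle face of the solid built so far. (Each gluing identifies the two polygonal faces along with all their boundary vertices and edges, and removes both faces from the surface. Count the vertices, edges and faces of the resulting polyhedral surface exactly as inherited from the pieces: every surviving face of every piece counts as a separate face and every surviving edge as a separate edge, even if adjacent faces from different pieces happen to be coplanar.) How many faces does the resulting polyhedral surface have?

A hendecagonal antiprism: V=22, E=44, F=24.
Attach a square pyramid (V=5, E=8, F=5) along a 3-gon: merge 3 vertices and 3 edges, delete both glued faces → V=24, E=49, F=27.
Attach a heptagonal antiprism (V=14, E=28, F=16) along a 3-gon: merge 3 vertices and 3 edges, delete both glued faces → V=35, E=74, F=41.
Check: V − E + F = 35 − 74 + 41 = 2.

41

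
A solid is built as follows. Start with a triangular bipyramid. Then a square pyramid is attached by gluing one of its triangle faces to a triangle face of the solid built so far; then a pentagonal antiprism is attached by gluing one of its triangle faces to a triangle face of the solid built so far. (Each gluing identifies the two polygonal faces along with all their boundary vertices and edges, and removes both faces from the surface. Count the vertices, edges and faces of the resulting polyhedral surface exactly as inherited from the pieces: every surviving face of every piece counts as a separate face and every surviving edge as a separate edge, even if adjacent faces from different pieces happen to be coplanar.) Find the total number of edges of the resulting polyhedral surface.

31

A triangular bipyramid: V=5, E=9, F=6.
Attach a square pyramid (V=5, E=8, F=5) along a 3-gon: merge 3 vertices and 3 edges, delete both glued faces → V=7, E=14, F=9.
Attach a pentagonal antiprism (V=10, E=20, F=12) along a 3-gon: merge 3 vertices and 3 edges, delete both glued faces → V=14, E=31, F=19.
Check: V − E + F = 14 − 31 + 19 = 2.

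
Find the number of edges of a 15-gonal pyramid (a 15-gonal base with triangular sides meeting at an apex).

A pyramid on an n-gon base has one n-gon and n triangles: V = 15 + 1 = 16, E = 2·15 = 30, F = 15 + 1 = 16.
Check: V − E + F = 16 − 30 + 16 = 2.

30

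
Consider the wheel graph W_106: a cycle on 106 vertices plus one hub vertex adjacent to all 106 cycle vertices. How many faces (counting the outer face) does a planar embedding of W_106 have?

107

W_106 has V = 106 + 1 = 107 vertices and E = 2·106 = 212 edges.
By Euler's formula F = 2 − V + E = 2 − 107 + 212 = 107.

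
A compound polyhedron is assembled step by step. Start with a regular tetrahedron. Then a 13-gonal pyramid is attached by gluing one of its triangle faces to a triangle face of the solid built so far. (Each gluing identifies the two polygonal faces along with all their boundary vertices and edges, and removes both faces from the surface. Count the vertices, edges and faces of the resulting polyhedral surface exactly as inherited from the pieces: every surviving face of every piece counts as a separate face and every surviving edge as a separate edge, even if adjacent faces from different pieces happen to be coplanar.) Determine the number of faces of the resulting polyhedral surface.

A regular tetrahedron: V=4, E=6, F=4.
Attach a 13-gonal pyramid (V=14, E=26, F=14) along a 3-gon: merge 3 vertices and 3 edges, delete both glued faces → V=15, E=29, F=16.
Check: V − E + F = 15 − 29 + 16 = 2.

16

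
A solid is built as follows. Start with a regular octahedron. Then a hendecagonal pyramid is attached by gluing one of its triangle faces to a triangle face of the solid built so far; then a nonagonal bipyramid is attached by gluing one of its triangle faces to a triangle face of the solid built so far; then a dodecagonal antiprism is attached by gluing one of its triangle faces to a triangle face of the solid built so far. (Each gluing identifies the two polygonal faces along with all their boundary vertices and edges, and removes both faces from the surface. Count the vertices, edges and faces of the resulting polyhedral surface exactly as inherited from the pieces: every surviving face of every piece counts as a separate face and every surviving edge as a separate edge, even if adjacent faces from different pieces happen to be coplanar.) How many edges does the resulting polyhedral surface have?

A regular octahedron: V=6, E=12, F=8.
Attach a hendecagonal pyramid (V=12, E=22, F=12) along a 3-gon: merge 3 vertices and 3 edges, delete both glued faces → V=15, E=31, F=18.
Attach a nonagonal bipyramid (V=11, E=27, F=18) along a 3-gon: merge 3 vertices and 3 edges, delete both glued faces → V=23, E=55, F=34.
Attach a dodecagonal antiprism (V=24, E=48, F=26) along a 3-gon: merge 3 vertices and 3 edges, delete both glued faces → V=44, E=100, F=58.
Check: V − E + F = 44 − 100 + 58 = 2.

100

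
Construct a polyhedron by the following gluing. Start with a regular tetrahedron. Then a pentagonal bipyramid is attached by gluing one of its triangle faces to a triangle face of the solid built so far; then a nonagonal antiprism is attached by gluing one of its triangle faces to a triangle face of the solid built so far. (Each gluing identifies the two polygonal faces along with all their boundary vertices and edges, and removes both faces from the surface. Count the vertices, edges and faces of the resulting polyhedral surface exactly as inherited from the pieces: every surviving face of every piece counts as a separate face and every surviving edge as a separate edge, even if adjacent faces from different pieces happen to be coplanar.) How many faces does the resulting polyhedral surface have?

30

A regular tetrahedron: V=4, E=6, F=4.
Attach a pentagonal bipyramid (V=7, E=15, F=10) along a 3-gon: merge 3 vertices and 3 edges, delete both glued faces → V=8, E=18, F=12.
Attach a nonagonal antiprism (V=18, E=36, F=20) along a 3-gon: merge 3 vertices and 3 edges, delete both glued faces → V=23, E=51, F=30.
Check: V − E + F = 23 − 51 + 30 = 2.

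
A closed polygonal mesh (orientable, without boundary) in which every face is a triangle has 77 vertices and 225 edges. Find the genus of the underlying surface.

0

Every face is a triangle and each edge borders two faces, so 3F = 2·225, giving F = 150.
χ = V − E + F = 77 − 225 + 150 = 2.
For a closed orientable surface χ = 2 − 2g, so g = (2 − (2))/2 = 0.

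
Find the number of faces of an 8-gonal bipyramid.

16

A bipyramid over an n-gon has 2n triangular faces and n + 2 vertices: V = 8 + 2 = 10, E = 3·8 = 24, F = 2·8 = 16.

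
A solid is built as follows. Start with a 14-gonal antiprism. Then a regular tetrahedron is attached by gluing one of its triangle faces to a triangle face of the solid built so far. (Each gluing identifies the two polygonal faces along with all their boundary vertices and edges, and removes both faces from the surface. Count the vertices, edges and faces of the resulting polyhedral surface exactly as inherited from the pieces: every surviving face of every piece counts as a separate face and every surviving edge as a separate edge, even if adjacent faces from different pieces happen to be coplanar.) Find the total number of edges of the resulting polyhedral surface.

59

A 14-gonal antiprism: V=28, E=56, F=30.
Attach a regular tetrahedron (V=4, E=6, F=4) along a 3-gon: merge 3 vertices and 3 edges, delete both glued faces → V=29, E=59, F=32.
Check: V − E + F = 29 − 59 + 32 = 2.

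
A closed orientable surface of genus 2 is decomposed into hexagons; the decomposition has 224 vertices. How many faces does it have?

113

χ = 2 − 2·2 = -2, and every face is a hexagon so 6F = 2E.
V − E + F = -2 with E = 6F/2 gives 224 − (6/2 − 1)·F = -2, so F = 113 and E = 339.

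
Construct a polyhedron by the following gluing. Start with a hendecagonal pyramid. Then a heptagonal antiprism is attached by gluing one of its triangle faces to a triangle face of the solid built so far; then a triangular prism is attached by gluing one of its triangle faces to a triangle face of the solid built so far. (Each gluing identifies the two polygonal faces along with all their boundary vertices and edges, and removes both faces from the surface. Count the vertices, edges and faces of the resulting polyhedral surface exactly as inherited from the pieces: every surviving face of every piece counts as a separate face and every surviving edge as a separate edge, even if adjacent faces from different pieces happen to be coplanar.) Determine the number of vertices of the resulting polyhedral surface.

26

A hendecagonal pyramid: V=12, E=22, F=12.
Attach a heptagonal antiprism (V=14, E=28, F=16) along a 3-gon: merge 3 vertices and 3 edges, delete both glued faces → V=23, E=47, F=26.
Attach a triangular prism (V=6, E=9, F=5) along a 3-gon: merge 3 vertices and 3 edges, delete both glued faces → V=26, E=53, F=29.
Check: V − E + F = 26 − 53 + 29 = 2.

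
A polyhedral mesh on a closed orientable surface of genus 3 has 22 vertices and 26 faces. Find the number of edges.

52

For a closed orientable surface of genus 3, χ = 2 − 2·3 = -4.
E = V + F − (-4) = 22 + 26 − (-4) = 52.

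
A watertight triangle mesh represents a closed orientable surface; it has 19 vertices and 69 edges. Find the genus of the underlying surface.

3

Every face is a triangle and each edge borders two faces, so 3F = 2·69, giving F = 46.
χ = V − E + F = 19 − 69 + 46 = -4.
For a closed orientable surface χ = 2 − 2g, so g = (2 − (-4))/2 = 3.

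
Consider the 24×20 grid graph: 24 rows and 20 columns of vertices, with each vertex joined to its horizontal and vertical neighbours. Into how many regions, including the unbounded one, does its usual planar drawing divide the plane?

The grid has V = 24·20 = 480 vertices and E = 24·19 + 20·23 = 916 edges.
F = 2 − V + E = 2 − 480 + 916 = 438.

438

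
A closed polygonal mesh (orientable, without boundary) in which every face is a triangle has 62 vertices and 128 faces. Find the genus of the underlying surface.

Every face is a triangle, so 2E = 3·128 = 384, giving E = 192.
χ = V − E + F = 62 − 192 + 128 = -2.
For a closed orientable surface χ = 2 − 2g, so g = (2 − (-2))/2 = 2.

2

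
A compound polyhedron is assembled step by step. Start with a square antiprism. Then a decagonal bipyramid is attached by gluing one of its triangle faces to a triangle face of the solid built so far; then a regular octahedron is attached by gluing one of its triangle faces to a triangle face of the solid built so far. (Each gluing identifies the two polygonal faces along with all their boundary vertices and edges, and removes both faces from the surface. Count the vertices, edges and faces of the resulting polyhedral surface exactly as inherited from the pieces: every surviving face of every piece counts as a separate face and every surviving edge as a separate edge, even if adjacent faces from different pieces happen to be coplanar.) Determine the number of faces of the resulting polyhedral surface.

A square antiprism: V=8, E=16, F=10.
Attach a decagonal bipyramid (V=12, E=30, F=20) along a 3-gon: merge 3 vertices and 3 edges, delete both glued faces → V=17, E=43, F=28.
Attach a regular octahedron (V=6, E=12, F=8) along a 3-gon: merge 3 vertices and 3 edges, delete both glued faces → V=20, E=52, F=34.
Check: V − E + F = 20 − 52 + 34 = 2.

34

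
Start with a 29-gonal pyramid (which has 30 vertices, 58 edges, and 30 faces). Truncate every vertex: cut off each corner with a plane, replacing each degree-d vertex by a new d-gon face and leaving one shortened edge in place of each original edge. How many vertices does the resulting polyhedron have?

Truncation replaces each original edge-end by a new vertex, so V′ = 2E = 116.
Each original edge survives, and each old vertex of degree d contributes d new edges; summing degrees gives Σd = 2E, so E′ = E + 2E = 3E = 174.
Each original face survives and each original vertex becomes one new face: F′ = F + V = 60.

116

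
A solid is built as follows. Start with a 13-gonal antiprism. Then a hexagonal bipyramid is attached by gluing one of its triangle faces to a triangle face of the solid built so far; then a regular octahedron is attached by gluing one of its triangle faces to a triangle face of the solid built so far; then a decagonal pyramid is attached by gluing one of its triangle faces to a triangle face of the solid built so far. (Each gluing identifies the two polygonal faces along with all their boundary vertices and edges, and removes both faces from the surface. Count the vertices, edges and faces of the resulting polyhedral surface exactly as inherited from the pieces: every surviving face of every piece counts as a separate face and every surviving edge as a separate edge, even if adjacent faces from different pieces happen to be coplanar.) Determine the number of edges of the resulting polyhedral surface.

A 13-gonal antiprism: V=26, E=52, F=28.
Attach a hexagonal bipyramid (V=8, E=18, F=12) along a 3-gon: merge 3 vertices and 3 edges, delete both glued faces → V=31, E=67, F=38.
Attach a regular octahedron (V=6, E=12, F=8) along a 3-gon: merge 3 vertices and 3 edges, delete both glued faces → V=34, E=76, F=44.
Attach a decagonal pyramid (V=11, E=20, F=11) along a 3-gon: merge 3 vertices and 3 edges, delete both glued faces → V=42, E=93, F=53.
Check: V − E + F = 42 − 93 + 53 = 2.

93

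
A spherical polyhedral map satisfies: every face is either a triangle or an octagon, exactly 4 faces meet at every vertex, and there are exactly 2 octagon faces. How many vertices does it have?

Let x be the number of triangles; then F = 2 + x.
Edge–face incidences: 2E = 8·2 + 3·x = 16 + 3x.
Every vertex has degree 4, so 4V = 2E.
Euler: V − E + F = 2 ⇒ (2E)/4 − E + (2 + x) = 2.
Multiply by 8: 2·(2E) − 4·(2E) + 8·(2 + x) = 16, i.e. 16 + 8x − 2·(16 + 3x) = 16.
Collecting terms: 2x − 16 = 16, so 2x = 32, so x = 16.
Then 2E = 16 + 3·16 = 64, so E = 32, V = 2E/4 = 16, F = 2 + 16 = 18.

16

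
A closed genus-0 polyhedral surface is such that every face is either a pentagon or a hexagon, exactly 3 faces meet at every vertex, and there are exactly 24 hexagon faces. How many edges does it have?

102

Let x be the number of pentagons; then F = 24 + x.
Edge–face incidences: 2E = 6·24 + 5·x = 144 + 5x.
Every vertex has degree 3, so 3V = 2E.
Euler: V − E + F = 2 ⇒ (2E)/3 − E + (24 + x) = 2.
Multiply by 6: 2·(2E) − 3·(2E) + 6·(24 + x) = 12, i.e. 144 + 6x − (144 + 5x) = 12.
Collecting terms: x = 12.
Then 2E = 144 + 5·12 = 204, so E = 102, V = 2E/3 = 68, F = 24 + 12 = 36.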